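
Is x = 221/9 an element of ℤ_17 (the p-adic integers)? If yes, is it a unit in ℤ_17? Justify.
x ∈ ℤ_17 but not a unit; v_17(x) = 1 > 0

ℤ_17 = {x ∈ ℚ_17 : v_17(x) ≥ 0} and ℤ_17^× = {x ∈ ℤ_17 : v_17(x) = 0}. Here v_17(221/9) = v_17(num) − v_17(den) = 1; compare against these criteria.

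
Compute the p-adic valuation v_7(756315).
v_7(756315) = 5

v_7(n) is the largest exponent k such that 7^k divides n. Factor out: 756315 = 7^5 · 45. (Sign doesn't affect v_p.) So v_7(756315) = 5.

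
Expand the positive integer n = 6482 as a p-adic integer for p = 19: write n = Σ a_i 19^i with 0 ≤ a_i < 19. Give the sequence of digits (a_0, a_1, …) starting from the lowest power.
(a_0, a_1, …) = (3, 18, 17)

Repeated division by 19 gives the digits low-to-high: 6482 = 3 + 18·19^1 + 17·19^2. Digit sequence: (3, 18, 17).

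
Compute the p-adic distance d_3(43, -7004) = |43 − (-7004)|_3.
d_3(43, -7004) = 1/243

Step 1 — x − y = 43 − (-7004) = 7047. Step 2 — v_3(7047) = 5 (factor: 7047 = (3^5 · 29); the sign does not affect v_p). Step 3 — |x − y|_3 = 3^{-5} = 1/243.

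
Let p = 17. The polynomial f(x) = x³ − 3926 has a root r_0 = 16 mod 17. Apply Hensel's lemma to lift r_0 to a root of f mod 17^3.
r_2 = 152 (mod 4913)

Hensel: r_{i+1} = r_i − f(r_i)/f′(r_i) mod 17^{i+2}, where f′(x) = 3x². Iterate:
  r_0 = 16 (mod 17)
  r_1 = 152 (mod 289)
  r_2 = 152 (mod 4913)
Final: r = 152 with f(r) ≡ 0 mod 17^3.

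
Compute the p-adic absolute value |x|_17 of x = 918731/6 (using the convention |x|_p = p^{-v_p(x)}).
|918731/6|_17 = 1/83521

Step 1 — compute v_17(x) by factoring powers of 17 out of the numerator and denominator: v_17(918731/6) = 4. Step 2 — apply |x|_p = p^{-v_p(x)} = 17^{-4} = 1/83521.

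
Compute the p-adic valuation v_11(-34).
v_11(-34) = 0

v_11(n) is the largest exponent k such that 11^k divides n. Factor out: -34 = -11^0 · 34. (Sign doesn't affect v_p.) So v_11(-34) = 0.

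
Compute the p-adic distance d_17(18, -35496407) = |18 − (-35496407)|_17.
d_17(18, -35496407) = 1/1419857

Step 1 — x − y = 18 − (-35496407) = 35496425. Step 2 — v_17(35496425) = 5 (factor: 35496425 = (17^5 · 25); the sign does not affect v_p). Step 3 — |x − y|_17 = 17^{-5} = 1/1419857.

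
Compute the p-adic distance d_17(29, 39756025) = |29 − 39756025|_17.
d_17(29, 39756025) = 1/1419857

Step 1 — x − y = 29 − 39756025 = -39755996. Step 2 — v_17(-39755996) = 5 (factor: -39755996 = −(17^5 · 28); the sign does not affect v_p). Step 3 — |x − y|_17 = 17^{-5} = 1/1419857.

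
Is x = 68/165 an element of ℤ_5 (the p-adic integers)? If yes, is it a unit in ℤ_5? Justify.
x ∉ ℤ_5 (v_5(x) = -1 < 0)

ℤ_5 = {x ∈ ℚ_5 : v_5(x) ≥ 0} and ℤ_5^× = {x ∈ ℤ_5 : v_5(x) = 0}. Here v_5(68/165) = v_5(num) − v_5(den) = -1; compare against these criteria.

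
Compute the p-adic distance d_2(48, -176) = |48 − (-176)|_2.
d_2(48, -176) = 1/32

Step 1 — x − y = 48 − (-176) = 224. Step 2 — v_2(224) = 5 (factor: 224 = (2^5 · 7); the sign does not affect v_p). Step 3 — |x − y|_2 = 2^{-5} = 1/32.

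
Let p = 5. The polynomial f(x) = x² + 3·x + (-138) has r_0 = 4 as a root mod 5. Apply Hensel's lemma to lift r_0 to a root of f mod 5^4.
r_3 = 414 (mod 625)

Hensel: r_{i+1} = r_i − f(r_i)·(f′(r_i))^{-1} mod 5^{i+2}, f′(x) = 2x + 3. Iterate:
  r_0 = 4 (mod 5)
  r_1 = 14 (mod 25)
  r_2 = 39 (mod 125)
  r_3 = 414 (mod 625)
Final: r = 414 satisfies f(r) ≡ 0 mod 5^4.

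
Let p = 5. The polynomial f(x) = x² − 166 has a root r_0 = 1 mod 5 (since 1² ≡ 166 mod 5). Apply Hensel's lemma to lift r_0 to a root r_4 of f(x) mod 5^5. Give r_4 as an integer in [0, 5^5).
r_4 = 1071 (mod 3125)

Hensel's recurrence: r_{i+1} = r_i − f(r_i)·(f′(r_i))^{-1} mod 5^{i+2}, with f′(x) = 2x. Iterate:
  r_0 = 1 (mod 5)
  r_1 = 21 (mod 25)
  r_2 = 71 (mod 125)
  r_3 = 446 (mod 625)
  r_4 = 1071 (mod 3125)
Final: r_4 = 1071, and one checks f(r_4) ≡ 0 mod 5^5.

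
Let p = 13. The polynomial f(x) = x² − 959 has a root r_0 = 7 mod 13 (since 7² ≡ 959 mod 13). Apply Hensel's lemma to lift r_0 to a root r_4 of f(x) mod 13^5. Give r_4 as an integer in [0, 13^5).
r_4 = 314412 (mod 371293)

Hensel's recurrence: r_{i+1} = r_i − f(r_i)·(f′(r_i))^{-1} mod 13^{i+2}, with f′(x) = 2x. Iterate:
  r_0 = 7 (mod 13)
  r_1 = 72 (mod 169)
  r_2 = 241 (mod 2197)
  r_3 = 241 (mod 28561)
  r_4 = 314412 (mod 371293)
Final: r_4 = 314412, and one checks f(r_4) ≡ 0 mod 13^5.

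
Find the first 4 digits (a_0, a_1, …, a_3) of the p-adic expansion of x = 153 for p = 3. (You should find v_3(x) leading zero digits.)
(a_0, …, a_3) = (0, 0, 2, 2)

v_3(153) = 2, so a_0 = ... = a_1 = 0. Factor out: x = 3^2 · u with u = 17 a unit in ℤ_3. Expand u iteratively via a_{v+i} = u_i mod 3, u_{i+1} = (u_i − a_{v+i})/3:
  u_0 = 17;  a_2 = 2;  u_1 = (u_0 − 2)/3 = 5
  u_1 = 5;  a_3 = 2;  u_2 = (u_1 − 2)/3 = 1
Digits: (0, 0, 2, 2).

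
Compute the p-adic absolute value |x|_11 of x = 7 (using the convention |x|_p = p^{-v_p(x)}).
|7|_11 = 1

Step 1 — compute v_11(x) by factoring powers of 11 out of the numerator and denominator: v_11(7) = 0. Step 2 — apply |x|_p = p^{-v_p(x)} = 11^{0} = 1.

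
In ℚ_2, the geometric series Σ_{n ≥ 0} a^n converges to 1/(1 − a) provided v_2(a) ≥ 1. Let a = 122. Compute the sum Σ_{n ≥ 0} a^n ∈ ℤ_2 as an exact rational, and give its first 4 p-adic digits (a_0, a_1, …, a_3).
Σ a^n = 1/(1 − a) = -1/121;  first 4 digits = (1, 1, 1, 0)

v_2(a) = 1 ≥ 1, so the series converges in ℤ_2 to 1/(1 − a) = 1/(1 − 122) = -1/121. Expand this rational in ℤ_2: compute digits iteratively via d_i = x_i mod 2, x_{i+1} = (x_i − d_i)/2. The first 4 digits are (1, 1, 1, 0).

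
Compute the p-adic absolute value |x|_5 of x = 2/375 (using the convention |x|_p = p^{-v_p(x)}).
|2/375|_5 = 125

Step 1 — compute v_5(x) by factoring powers of 5 out of the numerator and denominator: v_5(2/375) = -3. Step 2 — apply |x|_p = p^{-v_p(x)} = 5^{3} = 125.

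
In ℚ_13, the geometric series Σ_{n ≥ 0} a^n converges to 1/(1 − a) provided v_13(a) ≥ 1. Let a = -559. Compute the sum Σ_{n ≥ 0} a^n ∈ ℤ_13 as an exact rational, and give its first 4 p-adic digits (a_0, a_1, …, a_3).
Σ a^n = 1/(1 − a) = 1/560;  first 4 digits = (1, 9, 12, 12)

v_13(a) = 1 ≥ 1, so the series converges in ℤ_13 to 1/(1 − a) = 1/(1 − (-559)) = 1/560. Expand this rational in ℤ_13: compute digits iteratively via d_i = x_i mod 13, x_{i+1} = (x_i − d_i)/13. The first 4 digits are (1, 9, 12, 12).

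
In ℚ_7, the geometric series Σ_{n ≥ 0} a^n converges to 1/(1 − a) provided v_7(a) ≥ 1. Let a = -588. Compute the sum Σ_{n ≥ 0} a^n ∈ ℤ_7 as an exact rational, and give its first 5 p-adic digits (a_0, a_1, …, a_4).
Σ a^n = 1/(1 − a) = 1/589;  first 5 digits = (1, 0, 2, 5, 3)

v_7(a) = 2 ≥ 1, so the series converges in ℤ_7 to 1/(1 − a) = 1/(1 − (-588)) = 1/589. Expand this rational in ℤ_7: compute digits iteratively via d_i = x_i mod 7, x_{i+1} = (x_i − d_i)/7. The first 5 digits are (1, 0, 2, 5, 3).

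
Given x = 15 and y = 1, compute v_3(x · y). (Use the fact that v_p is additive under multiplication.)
v_3(15) = 1

v_p(x) = 1 (factor: 15 = 3^1 · 5); v_p(y) = 0 (factor: 1 = 3^0 · 1). Additivity: v_p(xy) = v_p(x) + v_p(y) = 1 + 0 = 1. (Direct check: xy = 15 = 3^1 · (5).)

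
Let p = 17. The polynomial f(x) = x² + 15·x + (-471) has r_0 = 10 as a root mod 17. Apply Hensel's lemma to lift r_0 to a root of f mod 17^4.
r_3 = 42136 (mod 83521)

Hensel: r_{i+1} = r_i − f(r_i)·(f′(r_i))^{-1} mod 17^{i+2}, f′(x) = 2x + 15. Iterate:
  r_0 = 10 (mod 17)
  r_1 = 231 (mod 289)
  r_2 = 2832 (mod 4913)
  r_3 = 42136 (mod 83521)
Final: r = 42136 satisfies f(r) ≡ 0 mod 17^4.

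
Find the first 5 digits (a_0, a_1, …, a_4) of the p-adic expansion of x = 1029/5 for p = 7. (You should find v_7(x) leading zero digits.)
(a_0, …, a_4) = (0, 0, 0, 2, 4)

v_7(1029/5) = 3, so a_0 = ... = a_2 = 0. Factor out: x = 7^3 · u with u = 3/5 a unit in ℤ_7. Expand u iteratively via a_{v+i} = u_i mod 7, u_{i+1} = (u_i − a_{v+i})/7:
  u_0 = 3/5;  a_3 = 2;  u_1 = (u_0 − 2)/7 = -1/5
  u_1 = -1/5;  a_4 = 4;  u_2 = (u_1 − 4)/7 = -3/5
Digits: (0, 0, 0, 2, 4).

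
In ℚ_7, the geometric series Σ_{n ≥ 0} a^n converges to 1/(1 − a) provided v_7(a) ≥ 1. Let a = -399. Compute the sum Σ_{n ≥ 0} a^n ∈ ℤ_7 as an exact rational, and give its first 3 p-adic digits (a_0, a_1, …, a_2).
Σ a^n = 1/(1 − a) = 1/400;  first 3 digits = (1, 6, 6)

v_7(a) = 1 ≥ 1, so the series converges in ℤ_7 to 1/(1 − a) = 1/(1 − (-399)) = 1/400. Expand this rational in ℤ_7: compute digits iteratively via d_i = x_i mod 7, x_{i+1} = (x_i − d_i)/7. The first 3 digits are (1, 6, 6).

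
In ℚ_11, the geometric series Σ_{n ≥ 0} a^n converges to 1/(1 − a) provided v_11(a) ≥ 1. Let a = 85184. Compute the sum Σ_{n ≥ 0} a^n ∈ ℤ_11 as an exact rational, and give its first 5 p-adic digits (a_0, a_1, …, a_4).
Σ a^n = 1/(1 − a) = -1/85183;  first 5 digits = (1, 0, 0, 9, 5)

v_11(a) = 3 ≥ 1, so the series converges in ℤ_11 to 1/(1 − a) = 1/(1 − 85184) = -1/85183. Expand this rational in ℤ_11: compute digits iteratively via d_i = x_i mod 11, x_{i+1} = (x_i − d_i)/11. The first 5 digits are (1, 0, 0, 9, 5).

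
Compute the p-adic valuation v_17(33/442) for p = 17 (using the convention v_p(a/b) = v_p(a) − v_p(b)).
v_17(33/442) = -1

Factor powers of 17 from the numerator and denominator of the reduced fraction: 33 = 17^0 · 33 and 442 = 17^1 · 26. Apply v_p(a/b) = v_p(a) − v_p(b): v_17(33/442) = 0 − 1 = -1.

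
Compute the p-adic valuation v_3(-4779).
v_3(-4779) = 4

v_3(n) is the largest exponent k such that 3^k divides n. Factor out: -4779 = -3^4 · 59. (Sign doesn't affect v_p.) So v_3(-4779) = 4.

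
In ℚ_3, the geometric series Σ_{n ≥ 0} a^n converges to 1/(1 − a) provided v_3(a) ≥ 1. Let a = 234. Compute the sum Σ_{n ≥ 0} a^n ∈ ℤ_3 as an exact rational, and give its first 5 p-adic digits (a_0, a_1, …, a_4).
Σ a^n = 1/(1 − a) = -1/233;  first 5 digits = (1, 0, 2, 2, 0)

v_3(a) = 2 ≥ 1, so the series converges in ℤ_3 to 1/(1 − a) = 1/(1 − 234) = -1/233. Expand this rational in ℤ_3: compute digits iteratively via d_i = x_i mod 3, x_{i+1} = (x_i − d_i)/3. The first 5 digits are (1, 0, 2, 2, 0).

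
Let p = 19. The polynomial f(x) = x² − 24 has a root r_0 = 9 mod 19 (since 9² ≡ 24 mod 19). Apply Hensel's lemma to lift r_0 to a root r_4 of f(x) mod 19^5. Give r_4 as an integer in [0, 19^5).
r_4 = 1883764 (mod 2476099)

Hensel's recurrence: r_{i+1} = r_i − f(r_i)·(f′(r_i))^{-1} mod 19^{i+2}, with f′(x) = 2x. Iterate:
  r_0 = 9 (mod 19)
  r_1 = 66 (mod 361)
  r_2 = 4398 (mod 6859)
  r_3 = 59270 (mod 130321)
  r_4 = 1883764 (mod 2476099)
Final: r_4 = 1883764, and one checks f(r_4) ≡ 0 mod 19^5.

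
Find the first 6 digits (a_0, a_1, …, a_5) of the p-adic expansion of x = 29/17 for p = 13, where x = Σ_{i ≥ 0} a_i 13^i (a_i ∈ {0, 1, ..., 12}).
(a_0, …, a_5) = (4, 9, 10, 3, 2, 9)

v_13(29/17) = 0 (numerator and denominator both coprime to 13), so x ∈ ℤ_13^×. Compute digits iteratively via a_i = x_i mod 13, x_{i+1} = (x_i − a_i)/13, with x_0 = x:
  x_0 = 29/17;  a_0 = 4;  x_1 = (x_0 − 4)/13 = -3/17
  x_1 = -3/17;  a_1 = 9;  x_2 = (x_1 − 9)/13 = -12/17
  x_2 = -12/17;  a_2 = 10;  x_3 = (x_2 − 10)/13 = -14/17
  x_3 = -14/17;  a_3 = 3;  x_4 = (x_3 − 3)/13 = -5/17
  x_4 = -5/17;  a_4 = 2;  x_5 = (x_4 − 2)/13 = -3/17
  x_5 = -3/17;  a_5 = 9;  x_6 = (x_5 − 9)/13 = -12/17
Digits: (4, 9, 10, 3, 2, 9).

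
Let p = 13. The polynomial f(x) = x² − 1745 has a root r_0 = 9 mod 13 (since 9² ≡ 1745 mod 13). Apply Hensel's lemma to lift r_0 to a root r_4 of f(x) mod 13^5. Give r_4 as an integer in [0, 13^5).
r_4 = 173702 (mod 371293)

Hensel's recurrence: r_{i+1} = r_i − f(r_i)·(f′(r_i))^{-1} mod 13^{i+2}, with f′(x) = 2x. Iterate:
  r_0 = 9 (mod 13)
  r_1 = 139 (mod 169)
  r_2 = 139 (mod 2197)
  r_3 = 2336 (mod 28561)
  r_4 = 173702 (mod 371293)
Final: r_4 = 173702, and one checks f(r_4) ≡ 0 mod 13^5.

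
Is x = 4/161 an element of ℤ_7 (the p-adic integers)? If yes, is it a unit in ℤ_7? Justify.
x ∉ ℤ_7 (v_7(x) = -1 < 0)

ℤ_7 = {x ∈ ℚ_7 : v_7(x) ≥ 0} and ℤ_7^× = {x ∈ ℤ_7 : v_7(x) = 0}. Here v_7(4/161) = v_7(num) − v_7(den) = -1; compare against these criteria.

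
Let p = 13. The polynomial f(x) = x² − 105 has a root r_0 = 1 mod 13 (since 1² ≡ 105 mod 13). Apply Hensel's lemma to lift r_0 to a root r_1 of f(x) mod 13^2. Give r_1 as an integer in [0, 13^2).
r_1 = 53 (mod 169)

Hensel's recurrence: r_{i+1} = r_i − f(r_i)·(f′(r_i))^{-1} mod 13^{i+2}, with f′(x) = 2x. Iterate:
  r_0 = 1 (mod 13)
  r_1 = 53 (mod 169)
Final: r_1 = 53, and one checks f(r_1) ≡ 0 mod 13^2.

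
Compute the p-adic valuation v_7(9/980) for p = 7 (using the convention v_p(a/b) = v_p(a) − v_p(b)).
v_7(9/980) = -2

Factor powers of 7 from the numerator and denominator of the reduced fraction: 9 = 7^0 · 9 and 980 = 7^2 · 20. Apply v_p(a/b) = v_p(a) − v_p(b): v_7(9/980) = 0 − 2 = -2.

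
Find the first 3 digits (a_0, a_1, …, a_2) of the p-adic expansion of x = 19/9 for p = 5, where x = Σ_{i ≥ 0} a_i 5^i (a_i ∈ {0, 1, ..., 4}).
(a_0, …, a_2) = (1, 3, 0)

v_5(19/9) = 0 (numerator and denominator both coprime to 5), so x ∈ ℤ_5^×. Compute digits iteratively via a_i = x_i mod 5, x_{i+1} = (x_i − a_i)/5, with x_0 = x:
  x_0 = 19/9;  a_0 = 1;  x_1 = (x_0 − 1)/5 = 2/9
  x_1 = 2/9;  a_1 = 3;  x_2 = (x_1 − 3)/5 = -5/9
  x_2 = -5/9;  a_2 = 0;  x_3 = (x_2 − 0)/5 = -1/9
Digits: (1, 3, 0).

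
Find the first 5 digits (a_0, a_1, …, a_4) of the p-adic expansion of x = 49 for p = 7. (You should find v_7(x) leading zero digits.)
(a_0, …, a_4) = (0, 0, 1, 0, 0)

v_7(49) = 2, so a_0 = ... = a_1 = 0. Factor out: x = 7^2 · u with u = 1 a unit in ℤ_7. Expand u iteratively via a_{v+i} = u_i mod 7, u_{i+1} = (u_i − a_{v+i})/7:
  u_0 = 1;  a_2 = 1;  u_1 = (u_0 − 1)/7 = 0
  u_1 = 0;  a_3 = 0;  u_2 = (u_1 − 0)/7 = 0
  u_2 = 0;  a_4 = 0;  u_3 = (u_2 − 0)/7 = 0
Digits: (0, 0, 1, 0, 0).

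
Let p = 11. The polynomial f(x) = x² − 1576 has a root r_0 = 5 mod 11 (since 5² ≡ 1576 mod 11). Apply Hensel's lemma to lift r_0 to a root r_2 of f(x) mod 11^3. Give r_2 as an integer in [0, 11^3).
r_2 = 511 (mod 1331)

Hensel's recurrence: r_{i+1} = r_i − f(r_i)·(f′(r_i))^{-1} mod 11^{i+2}, with f′(x) = 2x. Iterate:
  r_0 = 5 (mod 11)
  r_1 = 27 (mod 121)
  r_2 = 511 (mod 1331)
Final: r_2 = 511, and one checks f(r_2) ≡ 0 mod 11^3.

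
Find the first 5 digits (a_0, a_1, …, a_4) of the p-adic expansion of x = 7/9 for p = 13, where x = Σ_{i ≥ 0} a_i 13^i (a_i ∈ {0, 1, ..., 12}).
(a_0, …, a_4) = (8, 11, 2, 7, 11)

v_13(7/9) = 0 (numerator and denominator both coprime to 13), so x ∈ ℤ_13^×. Compute digits iteratively via a_i = x_i mod 13, x_{i+1} = (x_i − a_i)/13, with x_0 = x:
  x_0 = 7/9;  a_0 = 8;  x_1 = (x_0 − 8)/13 = -5/9
  x_1 = -5/9;  a_1 = 11;  x_2 = (x_1 − 11)/13 = -8/9
  x_2 = -8/9;  a_2 = 2;  x_3 = (x_2 − 2)/13 = -2/9
  x_3 = -2/9;  a_3 = 7;  x_4 = (x_3 − 7)/13 = -5/9
  x_4 = -5/9;  a_4 = 11;  x_5 = (x_4 − 11)/13 = -8/9
Digits: (8, 11, 2, 7, 11).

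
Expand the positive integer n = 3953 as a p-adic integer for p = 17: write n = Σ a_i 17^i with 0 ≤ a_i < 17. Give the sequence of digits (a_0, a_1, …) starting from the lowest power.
(a_0, a_1, …) = (9, 11, 13)

Repeated division by 17 gives the digits low-to-high: 3953 = 9 + 11·17^1 + 13·17^2. Digit sequence: (9, 11, 13).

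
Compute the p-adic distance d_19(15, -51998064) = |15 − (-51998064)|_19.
d_19(15, -51998064) = 1/2476099

Step 1 — x − y = 15 − (-51998064) = 51998079. Step 2 — v_19(51998079) = 5 (factor: 51998079 = (19^5 · 21); the sign does not affect v_p). Step 3 — |x − y|_19 = 19^{-5} = 1/2476099.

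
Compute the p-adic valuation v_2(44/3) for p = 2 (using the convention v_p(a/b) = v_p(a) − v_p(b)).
v_2(44/3) = 2

Factor powers of 2 from the numerator and denominator of the reduced fraction: 44 = 2^2 · 11 and 3 = 2^0 · 3. Apply v_p(a/b) = v_p(a) − v_p(b): v_2(44/3) = 2 − 0 = 2.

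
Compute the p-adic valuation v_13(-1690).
v_13(-1690) = 2

v_13(n) is the largest exponent k such that 13^k divides n. Factor out: -1690 = -13^2 · 10. (Sign doesn't affect v_p.) So v_13(-1690) = 2.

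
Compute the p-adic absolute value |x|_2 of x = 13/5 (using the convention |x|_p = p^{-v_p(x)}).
|13/5|_2 = 1

Step 1 — compute v_2(x) by factoring powers of 2 out of the numerator and denominator: v_2(13/5) = 0. Step 2 — apply |x|_p = p^{-v_p(x)} = 2^{0} = 1.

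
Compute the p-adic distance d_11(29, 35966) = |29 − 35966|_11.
d_11(29, 35966) = 1/1331

Step 1 — x − y = 29 − 35966 = -35937. Step 2 — v_11(-35937) = 3 (factor: -35937 = −(11^3 · 27); the sign does not affect v_p). Step 3 — |x − y|_11 = 11^{-3} = 1/1331.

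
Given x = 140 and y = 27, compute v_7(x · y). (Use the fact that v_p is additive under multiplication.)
v_7(3780) = 1

v_p(x) = 1 (factor: 140 = 7^1 · 20); v_p(y) = 0 (factor: 27 = 7^0 · 27). Additivity: v_p(xy) = v_p(x) + v_p(y) = 1 + 0 = 1. (Direct check: xy = 3780 = 7^1 · (540).)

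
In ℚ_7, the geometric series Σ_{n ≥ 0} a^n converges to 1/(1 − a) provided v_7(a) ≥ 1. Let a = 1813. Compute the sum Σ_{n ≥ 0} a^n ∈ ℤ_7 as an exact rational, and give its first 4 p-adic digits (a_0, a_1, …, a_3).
Σ a^n = 1/(1 − a) = -1/1812;  first 4 digits = (1, 0, 2, 5)

v_7(a) = 2 ≥ 1, so the series converges in ℤ_7 to 1/(1 − a) = 1/(1 − 1813) = -1/1812. Expand this rational in ℤ_7: compute digits iteratively via d_i = x_i mod 7, x_{i+1} = (x_i − d_i)/7. The first 4 digits are (1, 0, 2, 5).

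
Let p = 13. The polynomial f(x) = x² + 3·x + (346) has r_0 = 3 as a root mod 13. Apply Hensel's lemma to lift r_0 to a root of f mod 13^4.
r_3 = 17839 (mod 28561)

Hensel: r_{i+1} = r_i − f(r_i)·(f′(r_i))^{-1} mod 13^{i+2}, f′(x) = 2x + 3. Iterate:
  r_0 = 3 (mod 13)
  r_1 = 94 (mod 169)
  r_2 = 263 (mod 2197)
  r_3 = 17839 (mod 28561)
Final: r = 17839 satisfies f(r) ≡ 0 mod 13^4.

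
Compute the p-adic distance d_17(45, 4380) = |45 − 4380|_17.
d_17(45, 4380) = 1/289

Step 1 — x − y = 45 − 4380 = -4335. Step 2 — v_17(-4335) = 2 (factor: -4335 = −(17^2 · 15); the sign does not affect v_p). Step 3 — |x − y|_17 = 17^{-2} = 1/289.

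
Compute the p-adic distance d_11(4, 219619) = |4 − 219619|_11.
d_11(4, 219619) = 1/14641

Step 1 — x − y = 4 − 219619 = -219615. Step 2 — v_11(-219615) = 4 (factor: -219615 = −(11^4 · 15); the sign does not affect v_p). Step 3 — |x − y|_11 = 11^{-4} = 1/14641.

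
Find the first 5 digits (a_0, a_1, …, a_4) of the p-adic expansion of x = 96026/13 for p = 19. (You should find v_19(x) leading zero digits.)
(a_0, …, a_4) = (0, 0, 0, 4, 13)

v_19(96026/13) = 3, so a_0 = ... = a_2 = 0. Factor out: x = 19^3 · u with u = 14/13 a unit in ℤ_19. Expand u iteratively via a_{v+i} = u_i mod 19, u_{i+1} = (u_i − a_{v+i})/19:
  u_0 = 14/13;  a_3 = 4;  u_1 = (u_0 − 4)/19 = -2/13
  u_1 = -2/13;  a_4 = 13;  u_2 = (u_1 − 13)/19 = -9/13
Digits: (0, 0, 0, 4, 13).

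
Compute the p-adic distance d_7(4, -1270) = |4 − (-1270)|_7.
d_7(4, -1270) = 1/49

Step 1 — x − y = 4 − (-1270) = 1274. Step 2 — v_7(1274) = 2 (factor: 1274 = (7^2 · 26); the sign does not affect v_p). Step 3 — |x − y|_7 = 7^{-2} = 1/49.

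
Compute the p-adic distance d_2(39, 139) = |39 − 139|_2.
d_2(39, 139) = 1/4

Step 1 — x − y = 39 − 139 = -100. Step 2 — v_2(-100) = 2 (factor: -100 = −(2^2 · 25); the sign does not affect v_p). Step 3 — |x − y|_2 = 2^{-2} = 1/4.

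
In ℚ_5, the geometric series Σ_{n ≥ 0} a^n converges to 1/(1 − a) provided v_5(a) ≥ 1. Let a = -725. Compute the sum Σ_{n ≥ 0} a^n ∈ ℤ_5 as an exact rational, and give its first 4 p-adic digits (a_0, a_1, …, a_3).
Σ a^n = 1/(1 − a) = 1/726;  first 4 digits = (1, 0, 1, 4)

v_5(a) = 2 ≥ 1, so the series converges in ℤ_5 to 1/(1 − a) = 1/(1 − (-725)) = 1/726. Expand this rational in ℤ_5: compute digits iteratively via d_i = x_i mod 5, x_{i+1} = (x_i − d_i)/5. The first 4 digits are (1, 0, 1, 4).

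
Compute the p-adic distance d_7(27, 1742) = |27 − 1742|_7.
d_7(27, 1742) = 1/343

Step 1 — x − y = 27 − 1742 = -1715. Step 2 — v_7(-1715) = 3 (factor: -1715 = −(7^3 · 5); the sign does not affect v_p). Step 3 — |x − y|_7 = 7^{-3} = 1/343.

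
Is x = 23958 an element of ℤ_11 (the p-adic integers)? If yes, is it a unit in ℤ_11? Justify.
x ∈ ℤ_11 but not a unit; v_11(x) = 3 > 0

ℤ_11 = {x ∈ ℚ_11 : v_11(x) ≥ 0} and ℤ_11^× = {x ∈ ℤ_11 : v_11(x) = 0}. Here v_11(23958) = v_11(num) − v_11(den) = 3; compare against these criteria.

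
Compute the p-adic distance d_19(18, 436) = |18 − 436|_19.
d_19(18, 436) = 1/19

Step 1 — x − y = 18 − 436 = -418. Step 2 — v_19(-418) = 1 (factor: -418 = −(19^1 · 22); the sign does not affect v_p). Step 3 — |x − y|_19 = 19^{-1} = 1/19.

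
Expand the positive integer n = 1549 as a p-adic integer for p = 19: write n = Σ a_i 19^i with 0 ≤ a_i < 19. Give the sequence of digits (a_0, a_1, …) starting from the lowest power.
(a_0, a_1, …) = (10, 5, 4)

Repeated division by 19 gives the digits low-to-high: 1549 = 10 + 5·19^1 + 4·19^2. Digit sequence: (10, 5, 4).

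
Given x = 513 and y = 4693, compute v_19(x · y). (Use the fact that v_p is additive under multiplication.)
v_19(2407509) = 3

v_p(x) = 1 (factor: 513 = 19^1 · 27); v_p(y) = 2 (factor: 4693 = 19^2 · 13). Additivity: v_p(xy) = v_p(x) + v_p(y) = 1 + 2 = 3. (Direct check: xy = 2407509 = 19^3 · (351).)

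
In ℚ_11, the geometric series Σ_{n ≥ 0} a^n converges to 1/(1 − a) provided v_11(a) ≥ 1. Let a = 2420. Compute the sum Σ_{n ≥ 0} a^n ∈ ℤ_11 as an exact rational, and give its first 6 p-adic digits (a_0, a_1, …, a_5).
Σ a^n = 1/(1 − a) = -1/2419;  first 6 digits = (1, 0, 9, 1, 4, 3)

v_11(a) = 2 ≥ 1, so the series converges in ℤ_11 to 1/(1 − a) = 1/(1 − 2420) = -1/2419. Expand this rational in ℤ_11: compute digits iteratively via d_i = x_i mod 11, x_{i+1} = (x_i − d_i)/11. The first 6 digits are (1, 0, 9, 1, 4, 3).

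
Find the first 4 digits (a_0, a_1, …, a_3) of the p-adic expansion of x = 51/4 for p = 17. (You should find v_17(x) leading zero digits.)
(a_0, …, a_3) = (0, 5, 4, 4)

v_17(51/4) = 1, so a_0 = ... = a_0 = 0. Factor out: x = 17^1 · u with u = 3/4 a unit in ℤ_17. Expand u iteratively via a_{v+i} = u_i mod 17, u_{i+1} = (u_i − a_{v+i})/17:
  u_0 = 3/4;  a_1 = 5;  u_1 = (u_0 − 5)/17 = -1/4
  u_1 = -1/4;  a_2 = 4;  u_2 = (u_1 − 4)/17 = -1/4
  u_2 = -1/4;  a_3 = 4;  u_3 = (u_2 − 4)/17 = -1/4
Digits: (0, 5, 4, 4).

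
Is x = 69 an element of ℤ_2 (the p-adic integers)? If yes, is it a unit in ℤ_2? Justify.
x ∈ ℤ_2^× (unit); v_2(x) = 0

ℤ_2 = {x ∈ ℚ_2 : v_2(x) ≥ 0} and ℤ_2^× = {x ∈ ℤ_2 : v_2(x) = 0}. Here v_2(69) = v_2(num) − v_2(den) = 0; compare against these criteria.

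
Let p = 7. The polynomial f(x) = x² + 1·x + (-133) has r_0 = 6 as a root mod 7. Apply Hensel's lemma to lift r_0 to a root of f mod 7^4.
r_3 = 1434 (mod 2401)

Hensel: r_{i+1} = r_i − f(r_i)·(f′(r_i))^{-1} mod 7^{i+2}, f′(x) = 2x + 1. Iterate:
  r_0 = 6 (mod 7)
  r_1 = 13 (mod 49)
  r_2 = 62 (mod 343)
  r_3 = 1434 (mod 2401)
Final: r = 1434 satisfies f(r) ≡ 0 mod 7^4.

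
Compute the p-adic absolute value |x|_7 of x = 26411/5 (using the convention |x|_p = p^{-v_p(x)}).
|26411/5|_7 = 1/2401

Step 1 — compute v_7(x) by factoring powers of 7 out of the numerator and denominator: v_7(26411/5) = 4. Step 2 — apply |x|_p = p^{-v_p(x)} = 7^{-4} = 1/2401.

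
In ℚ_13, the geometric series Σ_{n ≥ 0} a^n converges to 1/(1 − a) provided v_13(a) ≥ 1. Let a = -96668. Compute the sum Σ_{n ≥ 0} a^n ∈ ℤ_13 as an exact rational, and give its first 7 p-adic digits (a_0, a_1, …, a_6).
Σ a^n = 1/(1 − a) = 1/96669;  first 7 digits = (1, 0, 0, 8, 9, 12, 11)

v_13(a) = 3 ≥ 1, so the series converges in ℤ_13 to 1/(1 − a) = 1/(1 − (-96668)) = 1/96669. Expand this rational in ℤ_13: compute digits iteratively via d_i = x_i mod 13, x_{i+1} = (x_i − d_i)/13. The first 7 digits are (1, 0, 0, 8, 9, 12, 11).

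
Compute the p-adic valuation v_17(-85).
v_17(-85) = 1

v_17(n) is the largest exponent k such that 17^k divides n. Factor out: -85 = -17^1 · 5. (Sign doesn't affect v_p.) So v_17(-85) = 1.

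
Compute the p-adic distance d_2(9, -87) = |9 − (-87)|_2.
d_2(9, -87) = 1/32

Step 1 — x − y = 9 − (-87) = 96. Step 2 — v_2(96) = 5 (factor: 96 = (2^5 · 3); the sign does not affect v_p). Step 3 — |x − y|_2 = 2^{-5} = 1/32.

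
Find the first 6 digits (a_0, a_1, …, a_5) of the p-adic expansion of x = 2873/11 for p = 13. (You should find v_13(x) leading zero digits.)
(a_0, …, a_5) = (0, 0, 11, 4, 2, 1)

v_13(2873/11) = 2, so a_0 = ... = a_1 = 0. Factor out: x = 13^2 · u with u = 17/11 a unit in ℤ_13. Expand u iteratively via a_{v+i} = u_i mod 13, u_{i+1} = (u_i − a_{v+i})/13:
  u_0 = 17/11;  a_2 = 11;  u_1 = (u_0 − 11)/13 = -8/11
  u_1 = -8/11;  a_3 = 4;  u_2 = (u_1 − 4)/13 = -4/11
  u_2 = -4/11;  a_4 = 2;  u_3 = (u_2 − 2)/13 = -2/11
  u_3 = -2/11;  a_5 = 1;  u_4 = (u_3 − 1)/13 = -1/11
Digits: (0, 0, 11, 4, 2, 1).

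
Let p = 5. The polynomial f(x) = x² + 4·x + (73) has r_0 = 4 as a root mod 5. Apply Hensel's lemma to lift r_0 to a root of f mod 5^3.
r_2 = 39 (mod 125)

Hensel: r_{i+1} = r_i − f(r_i)·(f′(r_i))^{-1} mod 5^{i+2}, f′(x) = 2x + 4. Iterate:
  r_0 = 4 (mod 5)
  r_1 = 14 (mod 25)
  r_2 = 39 (mod 125)
Final: r = 39 satisfies f(r) ≡ 0 mod 5^3.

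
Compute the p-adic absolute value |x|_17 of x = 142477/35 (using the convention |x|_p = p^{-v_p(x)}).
|142477/35|_17 = 1/4913

Step 1 — compute v_17(x) by factoring powers of 17 out of the numerator and denominator: v_17(142477/35) = 3. Step 2 — apply |x|_p = p^{-v_p(x)} = 17^{-3} = 1/4913.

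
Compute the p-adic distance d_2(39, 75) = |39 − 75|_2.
d_2(39, 75) = 1/4

Step 1 — x − y = 39 − 75 = -36. Step 2 — v_2(-36) = 2 (factor: -36 = −(2^2 · 9); the sign does not affect v_p). Step 3 — |x − y|_2 = 2^{-2} = 1/4.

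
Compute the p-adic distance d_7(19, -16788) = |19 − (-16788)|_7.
d_7(19, -16788) = 1/16807

Step 1 — x − y = 19 − (-16788) = 16807. Step 2 — v_7(16807) = 5 (factor: 16807 = (7^5 · 1); the sign does not affect v_p). Step 3 — |x − y|_7 = 7^{-5} = 1/16807.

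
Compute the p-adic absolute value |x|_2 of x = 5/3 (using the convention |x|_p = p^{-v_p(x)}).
|5/3|_2 = 1

Step 1 — compute v_2(x) by factoring powers of 2 out of the numerator and denominator: v_2(5/3) = 0. Step 2 — apply |x|_p = p^{-v_p(x)} = 2^{0} = 1.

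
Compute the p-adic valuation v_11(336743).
v_11(336743) = 4

v_11(n) is the largest exponent k such that 11^k divides n. Factor out: 336743 = 11^4 · 23. (Sign doesn't affect v_p.) So v_11(336743) = 4.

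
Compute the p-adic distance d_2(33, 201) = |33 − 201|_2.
d_2(33, 201) = 1/8

Step 1 — x − y = 33 − 201 = -168. Step 2 — v_2(-168) = 3 (factor: -168 = −(2^3 · 21); the sign does not affect v_p). Step 3 — |x − y|_2 = 2^{-3} = 1/8.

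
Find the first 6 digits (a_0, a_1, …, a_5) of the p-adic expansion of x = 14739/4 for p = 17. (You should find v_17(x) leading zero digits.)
(a_0, …, a_5) = (0, 0, 0, 5, 4, 4)

v_17(14739/4) = 3, so a_0 = ... = a_2 = 0. Factor out: x = 17^3 · u with u = 3/4 a unit in ℤ_17. Expand u iteratively via a_{v+i} = u_i mod 17, u_{i+1} = (u_i − a_{v+i})/17:
  u_0 = 3/4;  a_3 = 5;  u_1 = (u_0 − 5)/17 = -1/4
  u_1 = -1/4;  a_4 = 4;  u_2 = (u_1 − 4)/17 = -1/4
  u_2 = -1/4;  a_5 = 4;  u_3 = (u_2 − 4)/17 = -1/4
Digits: (0, 0, 0, 5, 4, 4).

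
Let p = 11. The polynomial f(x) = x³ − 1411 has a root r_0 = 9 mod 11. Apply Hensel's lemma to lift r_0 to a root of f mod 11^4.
r_3 = 13638 (mod 14641)

Hensel: r_{i+1} = r_i − f(r_i)/f′(r_i) mod 11^{i+2}, where f′(x) = 3x². Iterate:
  r_0 = 9 (mod 11)
  r_1 = 86 (mod 121)
  r_2 = 328 (mod 1331)
  r_3 = 13638 (mod 14641)
Final: r = 13638 with f(r) ≡ 0 mod 11^4.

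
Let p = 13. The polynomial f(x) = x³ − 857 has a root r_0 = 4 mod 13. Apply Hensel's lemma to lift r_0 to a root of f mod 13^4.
r_3 = 7622 (mod 28561)

Hensel: r_{i+1} = r_i − f(r_i)/f′(r_i) mod 13^{i+2}, where f′(x) = 3x². Iterate:
  r_0 = 4 (mod 13)
  r_1 = 17 (mod 169)
  r_2 = 1031 (mod 2197)
  r_3 = 7622 (mod 28561)
Final: r = 7622 with f(r) ≡ 0 mod 13^4.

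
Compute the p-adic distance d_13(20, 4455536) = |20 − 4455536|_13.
d_13(20, 4455536) = 1/371293

Step 1 — x − y = 20 − 4455536 = -4455516. Step 2 — v_13(-4455516) = 5 (factor: -4455516 = −(13^5 · 12); the sign does not affect v_p). Step 3 — |x − y|_13 = 13^{-5} = 1/371293.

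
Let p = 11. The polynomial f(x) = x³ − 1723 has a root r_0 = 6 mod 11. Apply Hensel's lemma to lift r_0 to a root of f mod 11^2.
r_1 = 39 (mod 121)

Hensel: r_{i+1} = r_i − f(r_i)/f′(r_i) mod 11^{i+2}, where f′(x) = 3x². Iterate:
  r_0 = 6 (mod 11)
  r_1 = 39 (mod 121)
Final: r = 39 with f(r) ≡ 0 mod 11^2.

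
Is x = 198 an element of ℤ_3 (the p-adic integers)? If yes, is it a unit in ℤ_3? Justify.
x ∈ ℤ_3 but not a unit; v_3(x) = 2 > 0

ℤ_3 = {x ∈ ℚ_3 : v_3(x) ≥ 0} and ℤ_3^× = {x ∈ ℤ_3 : v_3(x) = 0}. Here v_3(198) = v_3(num) − v_3(den) = 2; compare against these criteria.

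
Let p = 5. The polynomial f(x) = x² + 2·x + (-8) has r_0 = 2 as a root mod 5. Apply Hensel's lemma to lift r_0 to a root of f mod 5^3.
r_2 = 2 (mod 125)

Hensel: r_{i+1} = r_i − f(r_i)·(f′(r_i))^{-1} mod 5^{i+2}, f′(x) = 2x + 2. Iterate:
  r_0 = 2 (mod 5)
  r_1 = 2 (mod 25)
  r_2 = 2 (mod 125)
Final: r = 2 satisfies f(r) ≡ 0 mod 5^3.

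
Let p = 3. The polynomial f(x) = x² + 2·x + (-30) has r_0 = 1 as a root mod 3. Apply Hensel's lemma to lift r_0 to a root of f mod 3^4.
r_3 = 28 (mod 81)

Hensel: r_{i+1} = r_i − f(r_i)·(f′(r_i))^{-1} mod 3^{i+2}, f′(x) = 2x + 2. Iterate:
  r_0 = 1 (mod 3)
  r_1 = 1 (mod 9)
  r_2 = 1 (mod 27)
  r_3 = 28 (mod 81)
Final: r = 28 satisfies f(r) ≡ 0 mod 3^4.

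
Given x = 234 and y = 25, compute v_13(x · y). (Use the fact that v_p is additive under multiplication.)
v_13(5850) = 1

v_p(x) = 1 (factor: 234 = 13^1 · 18); v_p(y) = 0 (factor: 25 = 13^0 · 25). Additivity: v_p(xy) = v_p(x) + v_p(y) = 1 + 0 = 1. (Direct check: xy = 5850 = 13^1 · (450).)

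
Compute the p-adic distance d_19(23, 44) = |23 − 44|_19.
d_19(23, 44) = 1

Step 1 — x − y = 23 − 44 = -21. Step 2 — v_19(-21) = 0 (factor: -21 = −(19^0 · 21); the sign does not affect v_p). Step 3 — |x − y|_19 = 19^{0} = 1.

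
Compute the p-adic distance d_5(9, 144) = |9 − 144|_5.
d_5(9, 144) = 1/5

Step 1 — x − y = 9 − 144 = -135. Step 2 — v_5(-135) = 1 (factor: -135 = −(5^1 · 27); the sign does not affect v_p). Step 3 — |x − y|_5 = 5^{-1} = 1/5.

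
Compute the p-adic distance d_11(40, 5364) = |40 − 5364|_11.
d_11(40, 5364) = 1/1331

Step 1 — x − y = 40 − 5364 = -5324. Step 2 — v_11(-5324) = 3 (factor: -5324 = −(11^3 · 4); the sign does not affect v_p). Step 3 — |x − y|_11 = 11^{-3} = 1/1331.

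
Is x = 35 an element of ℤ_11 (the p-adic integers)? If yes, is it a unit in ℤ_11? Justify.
x ∈ ℤ_11^× (unit); v_11(x) = 0

ℤ_11 = {x ∈ ℚ_11 : v_11(x) ≥ 0} and ℤ_11^× = {x ∈ ℤ_11 : v_11(x) = 0}. Here v_11(35) = v_11(num) − v_11(den) = 0; compare against these criteria.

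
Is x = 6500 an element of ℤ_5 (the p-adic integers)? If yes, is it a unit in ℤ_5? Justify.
x ∈ ℤ_5 but not a unit; v_5(x) = 3 > 0

ℤ_5 = {x ∈ ℚ_5 : v_5(x) ≥ 0} and ℤ_5^× = {x ∈ ℤ_5 : v_5(x) = 0}. Here v_5(6500) = v_5(num) − v_5(den) = 3; compare against these criteria.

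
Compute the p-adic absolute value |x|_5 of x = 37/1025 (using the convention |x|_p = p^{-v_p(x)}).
|37/1025|_5 = 25

Step 1 — compute v_5(x) by factoring powers of 5 out of the numerator and denominator: v_5(37/1025) = -2. Step 2 — apply |x|_p = p^{-v_p(x)} = 5^{2} = 25.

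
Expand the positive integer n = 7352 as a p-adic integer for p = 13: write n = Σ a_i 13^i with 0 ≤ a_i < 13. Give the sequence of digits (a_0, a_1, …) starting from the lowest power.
(a_0, a_1, …) = (7, 6, 4, 3)

Repeated division by 13 gives the digits low-to-high: 7352 = 7 + 6·13^1 + 4·13^2 + 3·13^3. Digit sequence: (7, 6, 4, 3).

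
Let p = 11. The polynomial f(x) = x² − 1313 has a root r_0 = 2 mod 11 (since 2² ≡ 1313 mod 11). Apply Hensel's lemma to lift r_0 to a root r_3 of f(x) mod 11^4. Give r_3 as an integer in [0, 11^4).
r_3 = 12883 (mod 14641)

Hensel's recurrence: r_{i+1} = r_i − f(r_i)·(f′(r_i))^{-1} mod 11^{i+2}, with f′(x) = 2x. Iterate:
  r_0 = 2 (mod 11)
  r_1 = 57 (mod 121)
  r_2 = 904 (mod 1331)
  r_3 = 12883 (mod 14641)
Final: r_3 = 12883, and one checks f(r_3) ≡ 0 mod 11^4.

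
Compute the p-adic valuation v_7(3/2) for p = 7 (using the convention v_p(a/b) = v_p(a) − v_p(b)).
v_7(3/2) = 0

Factor powers of 7 from the numerator and denominator of the reduced fraction: 3 = 7^0 · 3 and 2 = 7^0 · 2. Apply v_p(a/b) = v_p(a) − v_p(b): v_7(3/2) = 0 − 0 = 0.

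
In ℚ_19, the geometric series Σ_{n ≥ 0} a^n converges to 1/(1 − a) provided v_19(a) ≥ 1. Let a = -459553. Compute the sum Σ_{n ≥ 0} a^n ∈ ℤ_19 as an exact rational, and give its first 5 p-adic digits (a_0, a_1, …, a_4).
Σ a^n = 1/(1 − a) = 1/459554;  first 5 digits = (1, 0, 0, 9, 15)

v_19(a) = 3 ≥ 1, so the series converges in ℤ_19 to 1/(1 − a) = 1/(1 − (-459553)) = 1/459554. Expand this rational in ℤ_19: compute digits iteratively via d_i = x_i mod 19, x_{i+1} = (x_i − d_i)/19. The first 5 digits are (1, 0, 0, 9, 15).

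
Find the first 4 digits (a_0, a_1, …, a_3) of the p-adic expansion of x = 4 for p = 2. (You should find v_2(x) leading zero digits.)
(a_0, …, a_3) = (0, 0, 1, 0)

v_2(4) = 2, so a_0 = ... = a_1 = 0. Factor out: x = 2^2 · u with u = 1 a unit in ℤ_2. Expand u iteratively via a_{v+i} = u_i mod 2, u_{i+1} = (u_i − a_{v+i})/2:
  u_0 = 1;  a_2 = 1;  u_1 = (u_0 − 1)/2 = 0
  u_1 = 0;  a_3 = 0;  u_2 = (u_1 − 0)/2 = 0
Digits: (0, 0, 1, 0).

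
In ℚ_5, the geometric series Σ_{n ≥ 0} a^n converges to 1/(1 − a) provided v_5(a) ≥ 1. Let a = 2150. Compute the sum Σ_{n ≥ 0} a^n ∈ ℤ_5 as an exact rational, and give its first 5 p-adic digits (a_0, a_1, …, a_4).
Σ a^n = 1/(1 − a) = -1/2149;  first 5 digits = (1, 0, 1, 2, 4)

v_5(a) = 2 ≥ 1, so the series converges in ℤ_5 to 1/(1 − a) = 1/(1 − 2150) = -1/2149. Expand this rational in ℤ_5: compute digits iteratively via d_i = x_i mod 5, x_{i+1} = (x_i − d_i)/5. The first 5 digits are (1, 0, 1, 2, 4).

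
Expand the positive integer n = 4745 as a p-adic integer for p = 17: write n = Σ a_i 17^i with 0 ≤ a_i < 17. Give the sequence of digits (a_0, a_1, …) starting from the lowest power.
(a_0, a_1, …) = (2, 7, 16)

Repeated division by 17 gives the digits low-to-high: 4745 = 2 + 7·17^1 + 16·17^2. Digit sequence: (2, 7, 16).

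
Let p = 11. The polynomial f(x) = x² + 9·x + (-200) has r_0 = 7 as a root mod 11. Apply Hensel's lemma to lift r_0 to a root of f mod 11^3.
r_2 = 1063 (mod 1331)

Hensel: r_{i+1} = r_i − f(r_i)·(f′(r_i))^{-1} mod 11^{i+2}, f′(x) = 2x + 9. Iterate:
  r_0 = 7 (mod 11)
  r_1 = 95 (mod 121)
  r_2 = 1063 (mod 1331)
Final: r = 1063 satisfies f(r) ≡ 0 mod 11^3.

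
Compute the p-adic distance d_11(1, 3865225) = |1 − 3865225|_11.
d_11(1, 3865225) = 1/161051

Step 1 — x − y = 1 − 3865225 = -3865224. Step 2 — v_11(-3865224) = 5 (factor: -3865224 = −(11^5 · 24); the sign does not affect v_p). Step 3 — |x − y|_11 = 11^{-5} = 1/161051.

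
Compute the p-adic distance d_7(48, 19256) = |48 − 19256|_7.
d_7(48, 19256) = 1/2401

Step 1 — x − y = 48 − 19256 = -19208. Step 2 — v_7(-19208) = 4 (factor: -19208 = −(7^4 · 8); the sign does not affect v_p). Step 3 — |x − y|_7 = 7^{-4} = 1/2401.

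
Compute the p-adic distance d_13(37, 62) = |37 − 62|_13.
d_13(37, 62) = 1

Step 1 — x − y = 37 − 62 = -25. Step 2 — v_13(-25) = 0 (factor: -25 = −(13^0 · 25); the sign does not affect v_p). Step 3 — |x − y|_13 = 13^{0} = 1.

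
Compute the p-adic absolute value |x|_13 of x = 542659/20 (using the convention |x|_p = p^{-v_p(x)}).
|542659/20|_13 = 1/28561

Step 1 — compute v_13(x) by factoring powers of 13 out of the numerator and denominator: v_13(542659/20) = 4. Step 2 — apply |x|_p = p^{-v_p(x)} = 13^{-4} = 1/28561.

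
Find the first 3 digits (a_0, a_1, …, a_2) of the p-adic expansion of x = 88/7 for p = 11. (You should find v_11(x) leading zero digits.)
(a_0, …, a_2) = (0, 9, 4)

v_11(88/7) = 1, so a_0 = ... = a_0 = 0. Factor out: x = 11^1 · u with u = 8/7 a unit in ℤ_11. Expand u iteratively via a_{v+i} = u_i mod 11, u_{i+1} = (u_i − a_{v+i})/11:
  u_0 = 8/7;  a_1 = 9;  u_1 = (u_0 − 9)/11 = -5/7
  u_1 = -5/7;  a_2 = 4;  u_2 = (u_1 − 4)/11 = -3/7
Digits: (0, 9, 4).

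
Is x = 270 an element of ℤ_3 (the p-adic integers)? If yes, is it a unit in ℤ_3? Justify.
x ∈ ℤ_3 but not a unit; v_3(x) = 3 > 0

ℤ_3 = {x ∈ ℚ_3 : v_3(x) ≥ 0} and ℤ_3^× = {x ∈ ℤ_3 : v_3(x) = 0}. Here v_3(270) = v_3(num) − v_3(den) = 3; compare against these criteria.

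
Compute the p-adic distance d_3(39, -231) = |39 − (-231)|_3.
d_3(39, -231) = 1/27

Step 1 — x − y = 39 − (-231) = 270. Step 2 — v_3(270) = 3 (factor: 270 = (3^3 · 10); the sign does not affect v_p). Step 3 — |x − y|_3 = 3^{-3} = 1/27.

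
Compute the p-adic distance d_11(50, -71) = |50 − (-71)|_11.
d_11(50, -71) = 1/121

Step 1 — x − y = 50 − (-71) = 121. Step 2 — v_11(121) = 2 (factor: 121 = (11^2 · 1); the sign does not affect v_p). Step 3 — |x − y|_11 = 11^{-2} = 1/121.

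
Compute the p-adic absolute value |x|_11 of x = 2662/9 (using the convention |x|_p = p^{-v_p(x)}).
|2662/9|_11 = 1/1331

Step 1 — compute v_11(x) by factoring powers of 11 out of the numerator and denominator: v_11(2662/9) = 3. Step 2 — apply |x|_p = p^{-v_p(x)} = 11^{-3} = 1/1331.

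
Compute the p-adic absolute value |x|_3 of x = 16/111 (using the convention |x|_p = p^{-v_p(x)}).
|16/111|_3 = 3

Step 1 — compute v_3(x) by factoring powers of 3 out of the numerator and denominator: v_3(16/111) = -1. Step 2 — apply |x|_p = p^{-v_p(x)} = 3^{1} = 3.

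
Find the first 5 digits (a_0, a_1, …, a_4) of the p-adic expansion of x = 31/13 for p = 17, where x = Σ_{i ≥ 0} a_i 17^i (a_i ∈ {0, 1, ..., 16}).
(a_0, …, a_4) = (5, 9, 6, 14, 7)

v_17(31/13) = 0 (numerator and denominator both coprime to 17), so x ∈ ℤ_17^×. Compute digits iteratively via a_i = x_i mod 17, x_{i+1} = (x_i − a_i)/17, with x_0 = x:
  x_0 = 31/13;  a_0 = 5;  x_1 = (x_0 − 5)/17 = -2/13
  x_1 = -2/13;  a_1 = 9;  x_2 = (x_1 − 9)/17 = -7/13
  x_2 = -7/13;  a_2 = 6;  x_3 = (x_2 − 6)/17 = -5/13
  x_3 = -5/13;  a_3 = 14;  x_4 = (x_3 − 14)/17 = -11/13
  x_4 = -11/13;  a_4 = 7;  x_5 = (x_4 − 7)/17 = -6/13
Digits: (5, 9, 6, 14, 7).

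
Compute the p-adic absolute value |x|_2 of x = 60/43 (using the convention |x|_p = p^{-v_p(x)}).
|60/43|_2 = 1/4

Step 1 — compute v_2(x) by factoring powers of 2 out of the numerator and denominator: v_2(60/43) = 2. Step 2 — apply |x|_p = p^{-v_p(x)} = 2^{-2} = 1/4.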